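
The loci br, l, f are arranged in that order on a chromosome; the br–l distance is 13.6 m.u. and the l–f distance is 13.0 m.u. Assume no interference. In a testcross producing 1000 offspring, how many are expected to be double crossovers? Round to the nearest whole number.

18

Map distances give recombination frequencies of 0.136 and 0.130 for the two intervals.
With no interference, expected double-crossover frequency = 0.136 × 0.130 = 0.01768.
Expected number = 0.01768 × 1000 = 17.68 ≈ 18.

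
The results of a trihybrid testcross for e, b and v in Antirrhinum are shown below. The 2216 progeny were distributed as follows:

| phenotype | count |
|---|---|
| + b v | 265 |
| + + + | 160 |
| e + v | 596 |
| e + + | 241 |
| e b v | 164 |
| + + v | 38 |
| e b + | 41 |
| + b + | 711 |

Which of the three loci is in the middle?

The two most frequent reciprocal classes, + b + and e + v, are the parental types, so the F1 was + b + / e + v.
The two rarest classes, e b + and + + v, are the double crossovers. Comparing them with the parentals, only the e allele has switched, so e is the middle locus and the order is v – e – b.

e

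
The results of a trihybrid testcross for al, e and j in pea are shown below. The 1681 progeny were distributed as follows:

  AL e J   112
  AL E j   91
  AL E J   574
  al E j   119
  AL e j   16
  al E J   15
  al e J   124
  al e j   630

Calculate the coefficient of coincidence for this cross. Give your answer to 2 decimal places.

0.81

The two most frequent reciprocal classes, AL E J and al e j, are the parental types, so the F1 was AL E J / al e j.
The two rarest classes, al E J and AL e j, are the double crossovers. Comparing them with the parentals, only the al allele has switched, so al is the middle locus and the order is e – al – j.
e–al: (231 + 31)/1681 = 0.1559; al–j: (215 + 31)/1681 = 0.1463.
Expected DCO frequency = 0.1559 × 0.1463 ≈ 0.02281; observed = 31/1681 ≈ 0.01844.
Coefficient of coincidence = 0.01844/0.02281 ≈ 0.81.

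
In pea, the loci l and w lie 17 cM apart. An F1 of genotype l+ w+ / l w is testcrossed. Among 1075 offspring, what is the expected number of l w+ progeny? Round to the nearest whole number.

A map distance of 17 cM corresponds to a recombination frequency of 0.170.
The F1 is l+ w+ / l w, so l w+ is a recombinant gamete class with expected frequency r/2 = 0.170/2 = 0.0850.
Expected number = 0.0850 × 1075 = 91.38 ≈ 91.

91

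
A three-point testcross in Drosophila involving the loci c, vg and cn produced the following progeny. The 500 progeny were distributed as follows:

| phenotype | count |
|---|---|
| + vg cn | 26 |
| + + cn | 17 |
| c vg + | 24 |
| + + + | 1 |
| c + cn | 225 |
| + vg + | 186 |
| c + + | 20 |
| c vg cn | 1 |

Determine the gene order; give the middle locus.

The two most frequent reciprocal classes, c + cn and + vg +, are the parental types, so the F1 was c + cn / + vg +.
The two rarest classes, c vg cn and + + +, are the double crossovers. Comparing them with the parentals, only the vg allele has switched, so vg is the middle locus and the order is c – vg – cn.

vg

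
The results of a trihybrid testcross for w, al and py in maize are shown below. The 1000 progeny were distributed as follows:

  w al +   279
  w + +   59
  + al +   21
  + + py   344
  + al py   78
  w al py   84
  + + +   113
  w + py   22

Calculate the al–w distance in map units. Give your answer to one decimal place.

The two most frequent reciprocal classes, + + py and w al +, are the parental types, so the F1 was + + py / w al +.
The two rarest classes, w + py and + al +, are the double crossovers. Comparing them with the parentals, only the w allele has switched, so w is the middle locus and the order is py – w – al.
Crossovers in the w–al interval produce the single-crossover classes + al py and w + + (78 + 59 = 137) plus the double crossovers (43).
RF(w–al) = (137 + 43) / 1000 = 180/1000 = 0.1800 → 18.0 map units.

18.0 map units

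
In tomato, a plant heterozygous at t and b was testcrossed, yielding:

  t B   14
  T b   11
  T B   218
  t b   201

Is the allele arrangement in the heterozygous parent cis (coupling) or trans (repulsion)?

cis

The two most frequent classes are T B (218) and t b (201); these are the parental (non-recombinant) types.
So the F1 carried T B on one chromosome and t b on the other — the recessive alleles are on the same chromosome (cis / coupling).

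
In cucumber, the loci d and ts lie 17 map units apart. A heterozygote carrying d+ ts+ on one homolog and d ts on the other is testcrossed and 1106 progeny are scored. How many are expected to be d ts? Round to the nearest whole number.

A map distance of 17 map units corresponds to a recombination frequency of 0.170.
The F1 is d+ ts+ / d ts, so d ts is a parental gamete class with expected frequency (1 − r)/2 = 0.830/2 = 0.4150.
Expected number = 0.4150 × 1106 = 458.99 ≈ 459.

459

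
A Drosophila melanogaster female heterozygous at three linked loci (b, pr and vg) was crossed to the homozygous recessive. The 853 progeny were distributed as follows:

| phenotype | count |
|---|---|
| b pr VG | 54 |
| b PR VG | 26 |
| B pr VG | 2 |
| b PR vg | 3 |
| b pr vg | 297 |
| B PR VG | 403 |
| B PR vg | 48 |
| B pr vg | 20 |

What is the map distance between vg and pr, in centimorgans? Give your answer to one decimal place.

12.5 centimorgans

The two most frequent reciprocal classes, b pr vg and B PR VG, are the parental types, so the F1 was b pr vg / B PR VG.
The two rarest classes, b PR vg and B pr VG, are the double crossovers. Comparing them with the parentals, only the pr allele has switched, so pr is the middle locus and the order is vg – pr – b.
Crossovers in the vg–pr interval produce the single-crossover classes b pr VG and B PR vg (54 + 48 = 102) plus the double crossovers (5).
RF(vg–pr) = (102 + 5) / 853 = 107/853 = 0.1254 → 12.5 centimorgans.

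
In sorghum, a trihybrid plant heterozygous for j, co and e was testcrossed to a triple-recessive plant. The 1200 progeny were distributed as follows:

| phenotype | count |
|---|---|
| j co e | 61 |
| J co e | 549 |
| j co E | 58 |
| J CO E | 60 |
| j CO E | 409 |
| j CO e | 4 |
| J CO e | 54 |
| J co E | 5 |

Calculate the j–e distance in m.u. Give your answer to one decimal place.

10.8 m.u.

The two most frequent reciprocal classes, J co e and j CO E, are the parental types, so the F1 was J co e / j CO E.
The two rarest classes, J co E and j CO e, are the double crossovers. Comparing them with the parentals, only the e allele has switched, so e is the middle locus and the order is co – e – j.
Crossovers in the e–j interval produce the single-crossover classes j co e and J CO E (61 + 60 = 121) plus the double crossovers (9).
RF(e–j) = (121 + 9) / 1200 = 130/1200 = 0.1083 → 10.8 m.u.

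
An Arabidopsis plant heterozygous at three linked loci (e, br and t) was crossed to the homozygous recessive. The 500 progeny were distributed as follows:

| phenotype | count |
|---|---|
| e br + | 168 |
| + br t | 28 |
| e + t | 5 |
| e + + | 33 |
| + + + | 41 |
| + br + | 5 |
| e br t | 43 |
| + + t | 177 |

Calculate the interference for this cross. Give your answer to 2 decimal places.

The two most frequent reciprocal classes, + + t and e br +, are the parental types, so the F1 was + + t / e br +.
The two rarest classes, e + t and + br +, are the double crossovers. Comparing them with the parentals, only the e allele has switched, so e is the middle locus and the order is br – e – t.
br–e: (61 + 10)/500 = 0.1420; e–t: (84 + 10)/500 = 0.1880.
Expected DCO frequency = 0.1420 × 0.1880 ≈ 0.02670; observed = 10/500 ≈ 0.02000.
Coefficient of coincidence = 0.02000/0.02670 ≈ 0.75; interference = 1 − 0.75 = 0.25.

0.25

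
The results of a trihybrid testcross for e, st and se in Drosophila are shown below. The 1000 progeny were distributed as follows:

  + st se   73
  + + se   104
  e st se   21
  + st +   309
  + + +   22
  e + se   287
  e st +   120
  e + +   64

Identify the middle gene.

The two most frequent reciprocal classes, e + se and + st +, are the parental types, so the F1 was e + se / + st +.
The two rarest classes, e st se and + + +, are the double crossovers. Comparing them with the parentals, only the st allele has switched, so st is the middle locus and the order is se – st – e.

st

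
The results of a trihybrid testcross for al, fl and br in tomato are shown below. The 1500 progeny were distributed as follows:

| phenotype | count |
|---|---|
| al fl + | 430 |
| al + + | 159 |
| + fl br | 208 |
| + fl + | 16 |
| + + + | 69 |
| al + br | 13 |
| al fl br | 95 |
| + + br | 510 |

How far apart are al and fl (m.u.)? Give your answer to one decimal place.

26.4 m.u.

The two most frequent reciprocal classes, + + br and al fl +, are the parental types, so the F1 was + + br / al fl +.
The two rarest classes, al + br and + fl +, are the double crossovers. Comparing them with the parentals, only the al allele has switched, so al is the middle locus and the order is br – al – fl.
Crossovers in the al–fl interval produce the single-crossover classes + fl br and al + + (208 + 159 = 367) plus the double crossovers (29).
RF(al–fl) = (367 + 29) / 1500 = 396/1500 = 0.2640 → 26.4 m.u.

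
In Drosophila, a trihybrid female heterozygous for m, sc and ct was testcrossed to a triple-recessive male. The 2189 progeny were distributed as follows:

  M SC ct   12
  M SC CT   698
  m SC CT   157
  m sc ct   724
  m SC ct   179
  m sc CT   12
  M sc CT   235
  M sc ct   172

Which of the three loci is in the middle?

The two most frequent reciprocal classes, m sc ct and M SC CT, are the parental types, so the F1 was m sc ct / M SC CT.
The two rarest classes, m sc CT and M SC ct, are the double crossovers. Comparing them with the parentals, only the ct allele has switched, so ct is the middle locus and the order is m – ct – sc.

ct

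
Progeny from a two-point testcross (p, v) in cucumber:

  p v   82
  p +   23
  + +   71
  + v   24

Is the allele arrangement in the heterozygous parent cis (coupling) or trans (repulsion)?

cis

The two most frequent classes are + + (71) and p v (82); these are the parental (non-recombinant) types.
So the F1 carried + + on one chromosome and p v on the other — the recessive alleles are on the same chromosome (cis / coupling).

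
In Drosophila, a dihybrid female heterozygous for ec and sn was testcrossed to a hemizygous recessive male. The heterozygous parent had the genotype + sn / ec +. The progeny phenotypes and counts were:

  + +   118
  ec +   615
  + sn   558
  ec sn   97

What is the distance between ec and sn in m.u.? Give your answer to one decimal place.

The recombinant classes are + + and ec sn: 118 + 97 = 215.
Recombination frequency = 215/1388 = 0.1549 ≈ 15.5%, i.e. 15.5 m.u.

15.5 m.u.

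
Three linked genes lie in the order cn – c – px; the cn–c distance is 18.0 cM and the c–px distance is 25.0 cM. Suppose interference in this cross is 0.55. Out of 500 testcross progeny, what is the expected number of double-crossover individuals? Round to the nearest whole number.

Map distances give recombination frequencies of 0.180 and 0.250 for the two intervals.
With interference 0.55 (so coincidence = 0.45), expected double-crossover frequency = 0.180 × 0.250 × 0.45 = 0.02025.
Expected number = 0.02025 × 500 = 10.12 ≈ 10.

10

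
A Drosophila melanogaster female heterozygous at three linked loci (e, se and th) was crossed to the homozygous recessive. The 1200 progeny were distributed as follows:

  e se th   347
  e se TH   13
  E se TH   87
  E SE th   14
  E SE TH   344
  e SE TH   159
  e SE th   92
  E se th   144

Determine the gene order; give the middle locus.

The two most frequent reciprocal classes, E SE TH and e se th, are the parental types, so the F1 was E SE TH / e se th.
The two rarest classes, E SE th and e se TH, are the double crossovers. Comparing them with the parentals, only the th allele has switched, so th is the middle locus and the order is e – th – se.

th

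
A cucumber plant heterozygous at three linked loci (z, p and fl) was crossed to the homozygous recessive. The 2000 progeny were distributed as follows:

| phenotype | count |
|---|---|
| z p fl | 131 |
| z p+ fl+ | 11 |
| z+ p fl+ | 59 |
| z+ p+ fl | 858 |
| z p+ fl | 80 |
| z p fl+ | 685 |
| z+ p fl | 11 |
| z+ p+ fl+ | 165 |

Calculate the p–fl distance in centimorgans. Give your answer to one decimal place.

The two most frequent reciprocal classes, z p fl+ and z+ p+ fl, are the parental types, so the F1 was z p fl+ / z+ p+ fl.
The two rarest classes, z p+ fl+ and z+ p fl, are the double crossovers. Comparing them with the parentals, only the p allele has switched, so p is the middle locus and the order is fl – p – z.
Crossovers in the fl–p interval produce the single-crossover classes z p fl and z+ p+ fl+ (131 + 165 = 296) plus the double crossovers (22).
RF(fl–p) = (296 + 22) / 2000 = 318/2000 = 0.1590 → 15.9 centimorgans.

15.9 centimorgans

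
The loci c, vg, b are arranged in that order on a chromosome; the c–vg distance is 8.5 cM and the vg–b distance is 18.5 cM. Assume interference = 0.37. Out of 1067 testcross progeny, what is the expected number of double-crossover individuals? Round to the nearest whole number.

Map distances give recombination frequencies of 0.085 and 0.185 for the two intervals.
With interference 0.37 (so coincidence = 0.63), expected double-crossover frequency = 0.085 × 0.185 × 0.63 = 0.00991.
Expected number = 0.00991 × 1067 = 10.57 ≈ 11.

11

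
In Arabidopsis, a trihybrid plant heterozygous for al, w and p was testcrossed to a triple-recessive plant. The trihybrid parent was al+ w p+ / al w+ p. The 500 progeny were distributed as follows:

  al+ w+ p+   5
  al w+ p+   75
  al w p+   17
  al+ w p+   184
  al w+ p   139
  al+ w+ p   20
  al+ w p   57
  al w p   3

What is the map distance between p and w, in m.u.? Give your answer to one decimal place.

28.0 m.u.

The two rarest classes, al+ w+ p+ and al w p, are the double crossovers. Comparing them with the parentals, only the w allele has switched, so w is the middle locus and the order is p – w – al.
Crossovers in the p–w interval produce the single-crossover classes al+ w p and al w+ p+ (57 + 75 = 132) plus the double crossovers (8).
RF(p–w) = (132 + 8) / 500 = 140/500 = 0.2800 → 28.0 m.u.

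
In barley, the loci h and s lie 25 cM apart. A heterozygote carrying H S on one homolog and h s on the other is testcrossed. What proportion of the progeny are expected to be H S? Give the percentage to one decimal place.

A map distance of 25 cM corresponds to a recombination frequency of 0.250.
The F1 is H S / h s, so H S is a parental gamete class with expected frequency (1 − r)/2 = 0.750/2 = 0.3750.
That is 0.3750 = 37.5% of the progeny.

37.5%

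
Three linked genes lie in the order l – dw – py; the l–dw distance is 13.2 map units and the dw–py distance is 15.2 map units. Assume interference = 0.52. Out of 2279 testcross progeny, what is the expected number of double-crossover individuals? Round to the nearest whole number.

22

Map distances give recombination frequencies of 0.132 and 0.152 for the two intervals.
With interference 0.52 (so coincidence = 0.48), expected double-crossover frequency = 0.132 × 0.152 × 0.48 = 0.00963.
Expected number = 0.00963 × 2279 = 21.95 ≈ 22.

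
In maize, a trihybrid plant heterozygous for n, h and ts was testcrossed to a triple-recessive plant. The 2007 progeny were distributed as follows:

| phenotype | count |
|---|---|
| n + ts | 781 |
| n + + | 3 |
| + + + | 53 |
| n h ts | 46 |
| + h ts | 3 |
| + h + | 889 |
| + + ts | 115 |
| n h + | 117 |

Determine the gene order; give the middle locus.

The two most frequent reciprocal classes, + h + and n + ts, are the parental types, so the F1 was + h + / n + ts.
The two rarest classes, + h ts and n + +, are the double crossovers. Comparing them with the parentals, only the ts allele has switched, so ts is the middle locus and the order is h – ts – n.

ts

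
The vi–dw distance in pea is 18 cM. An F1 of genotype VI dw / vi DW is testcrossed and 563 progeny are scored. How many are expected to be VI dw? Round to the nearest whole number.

A map distance of 18 cM corresponds to a recombination frequency of 0.180.
The F1 is VI dw / vi DW, so VI dw is a parental gamete class with expected frequency (1 − r)/2 = 0.820/2 = 0.4100.
Expected number = 0.4100 × 563 = 230.83 ≈ 231.

231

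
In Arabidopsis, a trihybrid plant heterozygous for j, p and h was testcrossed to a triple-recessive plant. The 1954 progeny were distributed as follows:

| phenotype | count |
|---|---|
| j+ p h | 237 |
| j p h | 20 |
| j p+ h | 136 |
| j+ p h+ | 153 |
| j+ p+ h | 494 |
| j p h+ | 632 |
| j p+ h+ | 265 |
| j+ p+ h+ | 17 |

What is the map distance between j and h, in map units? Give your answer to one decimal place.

16.7 map units

The two most frequent reciprocal classes, j+ p+ h and j p h+, are the parental types, so the F1 was j+ p+ h / j p h+.
The two rarest classes, j+ p+ h+ and j p h, are the double crossovers. Comparing them with the parentals, only the h allele has switched, so h is the middle locus and the order is j – h – p.
Crossovers in the j–h interval produce the single-crossover classes j p+ h and j+ p h+ (136 + 153 = 289) plus the double crossovers (37).
RF(j–h) = (289 + 37) / 1954 = 326/1954 = 0.1668 → 16.7 map units.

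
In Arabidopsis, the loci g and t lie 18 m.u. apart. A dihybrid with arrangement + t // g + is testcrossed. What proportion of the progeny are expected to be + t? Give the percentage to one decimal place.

41.0%

A map distance of 18 m.u. corresponds to a recombination frequency of 0.180.
The F1 is + t / g +, so + t is a parental gamete class with expected frequency (1 − r)/2 = 0.820/2 = 0.4100.
That is 0.4100 = 41.0% of the progeny.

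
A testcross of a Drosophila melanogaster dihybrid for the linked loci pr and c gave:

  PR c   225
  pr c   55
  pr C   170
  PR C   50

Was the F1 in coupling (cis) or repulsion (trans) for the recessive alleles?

trans

The two most frequent classes are PR c (225) and pr C (170); these are the parental (non-recombinant) types.
So the F1 carried PR c on one chromosome and pr C on the other — the recessive alleles are on opposite chromosomes (trans / repulsion).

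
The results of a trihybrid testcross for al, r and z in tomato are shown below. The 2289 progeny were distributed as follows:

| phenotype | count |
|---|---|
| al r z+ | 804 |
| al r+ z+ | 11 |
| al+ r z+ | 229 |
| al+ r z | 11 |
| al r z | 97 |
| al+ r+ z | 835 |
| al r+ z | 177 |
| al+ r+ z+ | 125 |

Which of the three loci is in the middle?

r

The two most frequent reciprocal classes, al+ r+ z and al r z+, are the parental types, so the F1 was al+ r+ z / al r z+.
The two rarest classes, al+ r z and al r+ z+, are the double crossovers. Comparing them with the parentals, only the r allele has switched, so r is the middle locus and the order is al – r – z.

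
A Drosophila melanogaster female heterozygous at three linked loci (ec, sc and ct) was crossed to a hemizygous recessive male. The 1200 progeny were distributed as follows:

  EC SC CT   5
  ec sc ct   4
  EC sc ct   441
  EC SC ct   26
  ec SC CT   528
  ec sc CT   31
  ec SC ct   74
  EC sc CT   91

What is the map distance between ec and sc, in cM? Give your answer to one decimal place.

The two most frequent reciprocal classes, EC sc ct and ec SC CT, are the parental types, so the F1 was EC sc ct / ec SC CT.
The two rarest classes, ec sc ct and EC SC CT, are the double crossovers. Comparing them with the parentals, only the ec allele has switched, so ec is the middle locus and the order is sc – ec – ct.
Crossovers in the sc–ec interval produce the single-crossover classes EC SC ct and ec sc CT (26 + 31 = 57) plus the double crossovers (9).
RF(sc–ec) = (57 + 9) / 1200 = 66/1200 = 0.0550 → 5.5 cM.

5.5 cM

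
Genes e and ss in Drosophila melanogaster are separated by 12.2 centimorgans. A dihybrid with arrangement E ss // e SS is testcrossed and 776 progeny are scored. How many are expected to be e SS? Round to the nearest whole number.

A map distance of 12.2 centimorgans corresponds to a recombination frequency of 0.122.
The F1 is E ss / e SS, so e SS is a parental gamete class with expected frequency (1 − r)/2 = 0.878/2 = 0.4390.
Expected number = 0.4390 × 776 = 340.66 ≈ 341.

341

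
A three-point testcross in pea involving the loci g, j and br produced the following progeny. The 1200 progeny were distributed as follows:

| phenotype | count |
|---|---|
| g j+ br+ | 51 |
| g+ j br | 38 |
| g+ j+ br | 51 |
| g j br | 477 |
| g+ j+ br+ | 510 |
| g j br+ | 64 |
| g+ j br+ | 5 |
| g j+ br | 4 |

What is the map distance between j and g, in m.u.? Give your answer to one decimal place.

8.2 m.u.

The two most frequent reciprocal classes, g j br and g+ j+ br+, are the parental types, so the F1 was g j br / g+ j+ br+.
The two rarest classes, g j+ br and g+ j br+, are the double crossovers. Comparing them with the parentals, only the j allele has switched, so j is the middle locus and the order is br – j – g.
Crossovers in the j–g interval produce the single-crossover classes g+ j br and g j+ br+ (38 + 51 = 89) plus the double crossovers (9).
RF(j–g) = (89 + 9) / 1200 = 98/1200 = 0.0817 → 8.2 m.u.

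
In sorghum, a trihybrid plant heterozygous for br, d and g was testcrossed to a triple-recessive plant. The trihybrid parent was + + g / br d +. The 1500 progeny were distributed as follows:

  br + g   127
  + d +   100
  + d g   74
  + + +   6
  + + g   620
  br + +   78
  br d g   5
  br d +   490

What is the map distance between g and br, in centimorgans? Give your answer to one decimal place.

The two rarest classes, + + + and br d g, are the double crossovers. Comparing them with the parentals, only the g allele has switched, so g is the middle locus and the order is d – g – br.
Crossovers in the g–br interval produce the single-crossover classes br + g and + d + (127 + 100 = 227) plus the double crossovers (11).
RF(g–br) = (227 + 11) / 1500 = 238/1500 = 0.1587 → 15.9 centimorgans.

15.9 centimorgans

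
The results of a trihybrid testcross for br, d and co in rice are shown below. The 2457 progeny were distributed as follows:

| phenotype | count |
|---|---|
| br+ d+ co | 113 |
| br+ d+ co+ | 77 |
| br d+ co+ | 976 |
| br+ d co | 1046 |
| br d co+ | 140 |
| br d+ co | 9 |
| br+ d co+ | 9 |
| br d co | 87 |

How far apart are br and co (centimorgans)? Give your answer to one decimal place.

7.4 centimorgans

The two most frequent reciprocal classes, br+ d co and br d+ co+, are the parental types, so the F1 was br+ d co / br d+ co+.
The two rarest classes, br+ d co+ and br d+ co, are the double crossovers. Comparing them with the parentals, only the co allele has switched, so co is the middle locus and the order is d – co – br.
Crossovers in the co–br interval produce the single-crossover classes br d co and br+ d+ co+ (87 + 77 = 164) plus the double crossovers (18).
RF(co–br) = (164 + 18) / 2457 = 182/2457 = 0.0741 → 7.4 centimorgans.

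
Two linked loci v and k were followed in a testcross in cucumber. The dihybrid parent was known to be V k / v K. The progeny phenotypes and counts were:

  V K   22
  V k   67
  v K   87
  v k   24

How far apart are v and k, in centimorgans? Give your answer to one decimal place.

23.0 centimorgans

The recombinant classes are V K and v k: 22 + 24 = 46.
Recombination frequency = 46/200 = 0.2300 ≈ 23.0%, i.e. 23.0 centimorgans.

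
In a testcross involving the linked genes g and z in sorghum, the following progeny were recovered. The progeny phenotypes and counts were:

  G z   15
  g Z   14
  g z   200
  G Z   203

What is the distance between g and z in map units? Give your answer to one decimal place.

The two most frequent classes, G Z (203) and g z (200), are the parental types, so the F1 was G Z / g z.
The recombinant classes are G z and g Z: 15 + 14 = 29.
Recombination frequency = 29/432 = 0.0671 ≈ 6.7%, i.e. 6.7 map units.

6.7 map units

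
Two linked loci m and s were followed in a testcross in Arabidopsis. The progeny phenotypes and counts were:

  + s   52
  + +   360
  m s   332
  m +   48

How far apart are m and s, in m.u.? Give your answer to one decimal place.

12.6 m.u.

The two most frequent classes, + + (360) and m s (332), are the parental types, so the F1 was + + / m s.
The recombinant classes are + s and m +: 52 + 48 = 100.
Recombination frequency = 100/792 = 0.1263 ≈ 12.6%, i.e. 12.6 m.u.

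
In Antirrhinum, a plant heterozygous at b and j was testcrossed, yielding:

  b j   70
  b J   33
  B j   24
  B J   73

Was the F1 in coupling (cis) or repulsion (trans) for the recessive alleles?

The two most frequent classes are B J (73) and b j (70); these are the parental (non-recombinant) types.
So the F1 carried B J on one chromosome and b j on the other — the recessive alleles are on the same chromosome (cis / coupling).

cis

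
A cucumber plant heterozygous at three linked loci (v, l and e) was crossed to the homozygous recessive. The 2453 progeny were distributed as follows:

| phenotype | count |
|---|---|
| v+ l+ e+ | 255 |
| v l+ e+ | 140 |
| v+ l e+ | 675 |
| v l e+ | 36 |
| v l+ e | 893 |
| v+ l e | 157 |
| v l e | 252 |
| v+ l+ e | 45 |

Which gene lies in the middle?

v

The two most frequent reciprocal classes, v l+ e and v+ l e+, are the parental types, so the F1 was v l+ e / v+ l e+.
The two rarest classes, v+ l+ e and v l e+, are the double crossovers. Comparing them with the parentals, only the v allele has switched, so v is the middle locus and the order is e – v – l.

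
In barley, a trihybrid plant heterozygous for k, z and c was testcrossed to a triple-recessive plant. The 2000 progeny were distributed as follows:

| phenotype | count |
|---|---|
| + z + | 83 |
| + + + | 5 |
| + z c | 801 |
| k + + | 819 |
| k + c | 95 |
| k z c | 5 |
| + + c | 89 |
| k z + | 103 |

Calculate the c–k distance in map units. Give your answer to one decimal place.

9.4 map units

The two most frequent reciprocal classes, + z c and k + +, are the parental types, so the F1 was + z c / k + +.
The two rarest classes, k z c and + + +, are the double crossovers. Comparing them with the parentals, only the k allele has switched, so k is the middle locus and the order is z – k – c.
Crossovers in the k–c interval produce the single-crossover classes + z + and k + c (83 + 95 = 178) plus the double crossovers (10).
RF(k–c) = (178 + 10) / 2000 = 188/2000 = 0.0940 → 9.4 map units.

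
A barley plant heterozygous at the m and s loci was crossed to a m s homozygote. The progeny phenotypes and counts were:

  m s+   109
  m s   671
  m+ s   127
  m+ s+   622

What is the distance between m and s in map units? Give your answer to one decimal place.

The two most frequent classes, m+ s+ (622) and m s (671), are the parental types, so the F1 was m+ s+ / m s.
The recombinant classes are m+ s and m s+: 127 + 109 = 236.
Recombination frequency = 236/1529 = 0.1543 ≈ 15.4%, i.e. 15.4 map units.

15.4 map units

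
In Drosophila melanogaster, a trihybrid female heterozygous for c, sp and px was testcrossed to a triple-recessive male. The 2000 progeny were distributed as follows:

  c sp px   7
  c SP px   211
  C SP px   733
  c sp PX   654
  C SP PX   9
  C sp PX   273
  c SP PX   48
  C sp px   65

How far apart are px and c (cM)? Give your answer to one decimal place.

The two most frequent reciprocal classes, c sp PX and C SP px, are the parental types, so the F1 was c sp PX / C SP px.
The two rarest classes, c sp px and C SP PX, are the double crossovers. Comparing them with the parentals, only the px allele has switched, so px is the middle locus and the order is c – px – sp.
Crossovers in the c–px interval produce the single-crossover classes C sp PX and c SP px (273 + 211 = 484) plus the double crossovers (16).
RF(c–px) = (484 + 16) / 2000 = 500/2000 = 0.2500 → 25.0 cM.

25.0 cM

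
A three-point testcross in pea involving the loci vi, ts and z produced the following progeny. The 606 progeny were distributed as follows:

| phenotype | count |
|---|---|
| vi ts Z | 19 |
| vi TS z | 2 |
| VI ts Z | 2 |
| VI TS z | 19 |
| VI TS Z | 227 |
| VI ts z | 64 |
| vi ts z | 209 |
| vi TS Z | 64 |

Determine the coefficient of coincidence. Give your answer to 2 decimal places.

The two most frequent reciprocal classes, vi ts z and VI TS Z, are the parental types, so the F1 was vi ts z / VI TS Z.
The two rarest classes, vi TS z and VI ts Z, are the double crossovers. Comparing them with the parentals, only the ts allele has switched, so ts is the middle locus and the order is vi – ts – z.
vi–ts: (128 + 4)/606 = 0.2178; ts–z: (38 + 4)/606 = 0.0693.
Expected DCO frequency = 0.2178 × 0.0693 ≈ 0.01509; observed = 4/606 ≈ 0.00660.
Coefficient of coincidence = 0.00660/0.01509 ≈ 0.44.

0.44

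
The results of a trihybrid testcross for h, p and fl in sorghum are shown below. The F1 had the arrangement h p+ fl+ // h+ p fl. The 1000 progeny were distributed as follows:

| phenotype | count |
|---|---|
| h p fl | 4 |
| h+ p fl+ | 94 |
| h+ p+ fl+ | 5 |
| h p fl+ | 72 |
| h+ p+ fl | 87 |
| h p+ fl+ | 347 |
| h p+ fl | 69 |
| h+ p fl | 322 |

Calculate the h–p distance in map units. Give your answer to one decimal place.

The two rarest classes, h+ p+ fl+ and h p fl, are the double crossovers. Comparing them with the parentals, only the h allele has switched, so h is the middle locus and the order is fl – h – p.
Crossovers in the h–p interval produce the single-crossover classes h p fl+ and h+ p+ fl (72 + 87 = 159) plus the double crossovers (9).
RF(h–p) = (159 + 9) / 1000 = 168/1000 = 0.1680 → 16.8 map units.

16.8 map units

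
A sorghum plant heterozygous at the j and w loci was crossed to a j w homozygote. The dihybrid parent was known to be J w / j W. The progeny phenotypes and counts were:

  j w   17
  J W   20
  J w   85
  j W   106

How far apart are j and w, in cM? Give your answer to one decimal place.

The recombinant classes are J W and j w: 20 + 17 = 37.
Recombination frequency = 37/228 = 0.1623 ≈ 16.2%, i.e. 16.2 cM.

16.2 cM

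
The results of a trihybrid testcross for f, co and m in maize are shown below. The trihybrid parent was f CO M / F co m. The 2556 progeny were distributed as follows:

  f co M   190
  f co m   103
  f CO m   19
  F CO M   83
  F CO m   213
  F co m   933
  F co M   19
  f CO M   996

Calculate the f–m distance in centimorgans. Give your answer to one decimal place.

The two rarest classes, f CO m and F co M, are the double crossovers. Comparing them with the parentals, only the m allele has switched, so m is the middle locus and the order is co – m – f.
Crossovers in the m–f interval produce the single-crossover classes F CO M and f co m (83 + 103 = 186) plus the double crossovers (38).
RF(m–f) = (186 + 38) / 2556 = 224/2556 = 0.0876 → 8.8 centimorgans.

8.8 centimorgans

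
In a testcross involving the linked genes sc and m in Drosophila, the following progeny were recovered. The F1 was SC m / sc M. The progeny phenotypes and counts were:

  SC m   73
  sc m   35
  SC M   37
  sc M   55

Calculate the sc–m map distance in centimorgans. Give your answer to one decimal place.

36.0 centimorgans

The recombinant classes are SC M and sc m: 37 + 35 = 72.
Recombination frequency = 72/200 = 0.3600 ≈ 36.0%, i.e. 36.0 centimorgans.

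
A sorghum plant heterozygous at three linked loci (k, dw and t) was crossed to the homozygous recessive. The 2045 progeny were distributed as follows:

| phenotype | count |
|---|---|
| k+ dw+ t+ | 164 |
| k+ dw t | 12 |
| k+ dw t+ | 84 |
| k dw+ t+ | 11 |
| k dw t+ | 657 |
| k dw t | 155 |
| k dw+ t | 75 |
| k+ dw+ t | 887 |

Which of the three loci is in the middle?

dw

The two most frequent reciprocal classes, k+ dw+ t and k dw t+, are the parental types, so the F1 was k+ dw+ t / k dw t+.
The two rarest classes, k+ dw t and k dw+ t+, are the double crossovers. Comparing them with the parentals, only the dw allele has switched, so dw is the middle locus and the order is k – dw – t.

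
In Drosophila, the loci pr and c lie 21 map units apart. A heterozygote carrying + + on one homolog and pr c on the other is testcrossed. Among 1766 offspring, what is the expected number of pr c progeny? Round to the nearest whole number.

698

A map distance of 21 map units corresponds to a recombination frequency of 0.210.
The F1 is + + / pr c, so pr c is a parental gamete class with expected frequency (1 − r)/2 = 0.790/2 = 0.3950.
Expected number = 0.3950 × 1766 = 697.57 ≈ 698.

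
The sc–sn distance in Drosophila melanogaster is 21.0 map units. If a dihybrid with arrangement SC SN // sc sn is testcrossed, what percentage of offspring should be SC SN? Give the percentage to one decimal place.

39.5%

A map distance of 21.0 map units corresponds to a recombination frequency of 0.210.
The F1 is SC SN / sc sn, so SC SN is a parental gamete class with expected frequency (1 − r)/2 = 0.790/2 = 0.3950.
That is 0.3950 = 39.5% of the progeny.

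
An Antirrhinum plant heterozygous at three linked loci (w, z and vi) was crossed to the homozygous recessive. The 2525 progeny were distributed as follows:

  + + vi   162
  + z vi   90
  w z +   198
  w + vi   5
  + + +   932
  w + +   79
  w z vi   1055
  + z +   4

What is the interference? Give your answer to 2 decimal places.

The two most frequent reciprocal classes, w z vi and + + +, are the parental types, so the F1 was w z vi / + + +.
The two rarest classes, w + vi and + z +, are the double crossovers. Comparing them with the parentals, only the z allele has switched, so z is the middle locus and the order is w – z – vi.
w–z: (169 + 9)/2525 = 0.0705; z–vi: (360 + 9)/2525 = 0.1461.
Expected DCO frequency = 0.0705 × 0.1461 ≈ 0.01030; observed = 9/2525 ≈ 0.00356.
Coefficient of coincidence = 0.00356/0.01030 ≈ 0.35; interference = 1 − 0.35 = 0.65.

0.65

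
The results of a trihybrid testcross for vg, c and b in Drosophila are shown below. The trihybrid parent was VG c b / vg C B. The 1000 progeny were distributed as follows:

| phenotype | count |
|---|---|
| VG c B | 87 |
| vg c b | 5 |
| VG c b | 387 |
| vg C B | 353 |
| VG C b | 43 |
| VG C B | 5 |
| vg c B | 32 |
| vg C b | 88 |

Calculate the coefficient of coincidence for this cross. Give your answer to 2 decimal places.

The two rarest classes, vg c b and VG C B, are the double crossovers. Comparing them with the parentals, only the vg allele has switched, so vg is the middle locus and the order is b – vg – c.
b–vg: (175 + 10)/1000 = 0.1850; vg–c: (75 + 10)/1000 = 0.0850.
Expected DCO frequency = 0.1850 × 0.0850 ≈ 0.01572; observed = 10/1000 ≈ 0.01000.
Coefficient of coincidence = 0.01000/0.01572 ≈ 0.64.

0.64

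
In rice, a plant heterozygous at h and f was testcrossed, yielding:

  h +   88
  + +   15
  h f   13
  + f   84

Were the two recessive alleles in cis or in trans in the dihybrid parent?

The two most frequent classes are + f (84) and h + (88); these are the parental (non-recombinant) types.
So the F1 carried + f on one chromosome and h + on the other — the recessive alleles are on opposite chromosomes (trans / repulsion).

trans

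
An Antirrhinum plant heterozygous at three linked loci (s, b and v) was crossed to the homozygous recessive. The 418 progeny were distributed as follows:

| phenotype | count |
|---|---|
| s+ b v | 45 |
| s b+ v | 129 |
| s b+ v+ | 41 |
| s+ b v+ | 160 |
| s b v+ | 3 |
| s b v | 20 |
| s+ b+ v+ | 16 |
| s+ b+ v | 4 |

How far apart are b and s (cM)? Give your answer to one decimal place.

10.3 cM

The two most frequent reciprocal classes, s+ b v+ and s b+ v, are the parental types, so the F1 was s+ b v+ / s b+ v.
The two rarest classes, s b v+ and s+ b+ v, are the double crossovers. Comparing them with the parentals, only the s allele has switched, so s is the middle locus and the order is v – s – b.
Crossovers in the s–b interval produce the single-crossover classes s+ b+ v+ and s b v (16 + 20 = 36) plus the double crossovers (7).
RF(s–b) = (36 + 7) / 418 = 43/418 = 0.1029 → 10.3 cM.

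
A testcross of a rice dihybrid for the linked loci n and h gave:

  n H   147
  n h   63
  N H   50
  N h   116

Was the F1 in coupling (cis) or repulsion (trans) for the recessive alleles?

The two most frequent classes are N h (116) and n H (147); these are the parental (non-recombinant) types.
So the F1 carried N h on one chromosome and n H on the other — the recessive alleles are on opposite chromosomes (trans / repulsion).

trans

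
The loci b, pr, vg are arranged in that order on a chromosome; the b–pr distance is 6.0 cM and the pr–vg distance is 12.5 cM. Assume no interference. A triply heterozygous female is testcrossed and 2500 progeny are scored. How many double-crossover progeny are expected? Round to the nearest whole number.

Map distances give recombination frequencies of 0.060 and 0.125 for the two intervals.
With no interference, expected double-crossover frequency = 0.060 × 0.125 = 0.00750.
Expected number = 0.00750 × 2500 = 18.75 ≈ 19.

19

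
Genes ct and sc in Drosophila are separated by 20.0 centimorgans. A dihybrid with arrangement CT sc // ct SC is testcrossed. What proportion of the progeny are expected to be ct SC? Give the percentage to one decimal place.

40.0%

A map distance of 20.0 centimorgans corresponds to a recombination frequency of 0.200.
The F1 is CT sc / ct SC, so ct SC is a parental gamete class with expected frequency (1 − r)/2 = 0.800/2 = 0.4000.
That is 0.4000 = 40.0% of the progeny.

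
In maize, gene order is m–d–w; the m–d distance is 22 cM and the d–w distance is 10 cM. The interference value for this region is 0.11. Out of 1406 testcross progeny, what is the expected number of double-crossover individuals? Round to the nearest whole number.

28

Map distances give recombination frequencies of 0.220 and 0.100 for the two intervals.
With interference 0.11 (so coincidence = 0.89), expected double-crossover frequency = 0.220 × 0.100 × 0.89 = 0.01958.
Expected number = 0.01958 × 1406 = 27.53 ≈ 28.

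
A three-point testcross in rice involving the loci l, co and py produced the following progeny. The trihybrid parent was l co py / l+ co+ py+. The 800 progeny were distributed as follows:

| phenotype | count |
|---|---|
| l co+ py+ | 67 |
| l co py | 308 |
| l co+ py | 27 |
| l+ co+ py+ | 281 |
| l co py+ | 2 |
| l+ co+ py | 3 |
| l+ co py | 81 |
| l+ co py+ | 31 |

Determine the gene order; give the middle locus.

py

The two rarest classes, l co py+ and l+ co+ py, are the double crossovers. Comparing them with the parentals, only the py allele has switched, so py is the middle locus and the order is co – py – l.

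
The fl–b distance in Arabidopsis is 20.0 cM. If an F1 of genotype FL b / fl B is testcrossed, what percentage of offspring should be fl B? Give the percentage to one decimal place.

A map distance of 20.0 cM corresponds to a recombination frequency of 0.200.
The F1 is FL b / fl B, so fl B is a parental gamete class with expected frequency (1 − r)/2 = 0.800/2 = 0.4000.
That is 0.4000 = 40.0% of the progeny.

40.0%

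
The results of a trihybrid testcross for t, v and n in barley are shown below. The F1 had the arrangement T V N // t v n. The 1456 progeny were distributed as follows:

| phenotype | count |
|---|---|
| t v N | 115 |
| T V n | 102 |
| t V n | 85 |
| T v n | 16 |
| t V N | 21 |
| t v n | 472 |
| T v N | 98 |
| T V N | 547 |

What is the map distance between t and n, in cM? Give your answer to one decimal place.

17.4 cM

The two rarest classes, t V N and T v n, are the double crossovers. Comparing them with the parentals, only the t allele has switched, so t is the middle locus and the order is n – t – v.
Crossovers in the n–t interval produce the single-crossover classes T V n and t v N (102 + 115 = 217) plus the double crossovers (37).
RF(n–t) = (217 + 37) / 1456 = 254/1456 = 0.1745 → 17.4 cM.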